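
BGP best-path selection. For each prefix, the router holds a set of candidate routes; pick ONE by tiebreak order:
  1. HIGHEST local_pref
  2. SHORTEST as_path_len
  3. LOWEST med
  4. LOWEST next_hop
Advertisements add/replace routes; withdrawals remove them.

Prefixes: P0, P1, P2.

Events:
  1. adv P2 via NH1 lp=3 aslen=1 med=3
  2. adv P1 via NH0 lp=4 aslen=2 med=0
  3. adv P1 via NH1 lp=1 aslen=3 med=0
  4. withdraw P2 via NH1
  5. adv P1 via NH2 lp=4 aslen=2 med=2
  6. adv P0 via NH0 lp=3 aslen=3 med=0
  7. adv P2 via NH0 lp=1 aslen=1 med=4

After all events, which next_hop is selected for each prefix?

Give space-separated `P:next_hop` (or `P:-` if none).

Answer: P0:NH0 P1:NH0 P2:NH0

Derivation:
Op 1: best P0=- P1=- P2=NH1
Op 2: best P0=- P1=NH0 P2=NH1
Op 3: best P0=- P1=NH0 P2=NH1
Op 4: best P0=- P1=NH0 P2=-
Op 5: best P0=- P1=NH0 P2=-
Op 6: best P0=NH0 P1=NH0 P2=-
Op 7: best P0=NH0 P1=NH0 P2=NH0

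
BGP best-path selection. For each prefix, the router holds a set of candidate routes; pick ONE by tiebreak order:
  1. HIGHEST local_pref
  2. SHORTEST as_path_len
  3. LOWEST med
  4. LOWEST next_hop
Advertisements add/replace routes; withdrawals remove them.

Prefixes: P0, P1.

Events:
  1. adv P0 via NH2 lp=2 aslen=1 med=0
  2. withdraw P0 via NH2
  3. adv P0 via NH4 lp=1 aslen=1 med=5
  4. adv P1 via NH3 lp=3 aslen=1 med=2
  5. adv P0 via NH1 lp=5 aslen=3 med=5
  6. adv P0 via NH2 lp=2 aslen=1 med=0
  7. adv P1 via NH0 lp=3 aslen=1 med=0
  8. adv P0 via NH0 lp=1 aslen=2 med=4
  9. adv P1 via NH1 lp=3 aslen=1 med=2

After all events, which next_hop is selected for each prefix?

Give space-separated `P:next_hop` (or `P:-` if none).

Op 1: best P0=NH2 P1=-
Op 2: best P0=- P1=-
Op 3: best P0=NH4 P1=-
Op 4: best P0=NH4 P1=NH3
Op 5: best P0=NH1 P1=NH3
Op 6: best P0=NH1 P1=NH3
Op 7: best P0=NH1 P1=NH0
Op 8: best P0=NH1 P1=NH0
Op 9: best P0=NH1 P1=NH0

Answer: P0:NH1 P1:NH0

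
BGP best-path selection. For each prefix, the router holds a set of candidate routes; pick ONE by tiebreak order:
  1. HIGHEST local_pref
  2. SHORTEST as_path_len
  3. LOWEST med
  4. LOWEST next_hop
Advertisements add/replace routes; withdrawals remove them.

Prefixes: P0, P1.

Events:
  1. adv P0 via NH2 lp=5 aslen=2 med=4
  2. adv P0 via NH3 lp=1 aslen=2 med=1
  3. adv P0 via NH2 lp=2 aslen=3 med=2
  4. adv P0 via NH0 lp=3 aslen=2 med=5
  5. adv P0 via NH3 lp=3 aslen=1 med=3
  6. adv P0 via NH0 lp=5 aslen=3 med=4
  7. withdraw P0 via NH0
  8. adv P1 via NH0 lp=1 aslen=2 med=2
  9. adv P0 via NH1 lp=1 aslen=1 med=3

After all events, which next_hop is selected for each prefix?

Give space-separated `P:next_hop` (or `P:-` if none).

Op 1: best P0=NH2 P1=-
Op 2: best P0=NH2 P1=-
Op 3: best P0=NH2 P1=-
Op 4: best P0=NH0 P1=-
Op 5: best P0=NH3 P1=-
Op 6: best P0=NH0 P1=-
Op 7: best P0=NH3 P1=-
Op 8: best P0=NH3 P1=NH0
Op 9: best P0=NH3 P1=NH0

Answer: P0:NH3 P1:NH0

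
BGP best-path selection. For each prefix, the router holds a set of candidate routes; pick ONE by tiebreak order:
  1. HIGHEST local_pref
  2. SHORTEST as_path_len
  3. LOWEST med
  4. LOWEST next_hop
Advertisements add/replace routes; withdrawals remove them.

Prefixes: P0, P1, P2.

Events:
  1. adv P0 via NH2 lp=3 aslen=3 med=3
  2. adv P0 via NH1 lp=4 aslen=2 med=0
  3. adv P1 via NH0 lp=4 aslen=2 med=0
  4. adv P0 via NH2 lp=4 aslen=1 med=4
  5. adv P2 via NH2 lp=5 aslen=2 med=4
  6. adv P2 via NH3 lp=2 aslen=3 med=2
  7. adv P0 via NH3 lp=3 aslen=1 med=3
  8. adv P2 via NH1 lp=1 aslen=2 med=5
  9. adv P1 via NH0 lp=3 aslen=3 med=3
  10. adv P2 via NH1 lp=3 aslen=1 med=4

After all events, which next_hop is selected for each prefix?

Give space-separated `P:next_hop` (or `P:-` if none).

Op 1: best P0=NH2 P1=- P2=-
Op 2: best P0=NH1 P1=- P2=-
Op 3: best P0=NH1 P1=NH0 P2=-
Op 4: best P0=NH2 P1=NH0 P2=-
Op 5: best P0=NH2 P1=NH0 P2=NH2
Op 6: best P0=NH2 P1=NH0 P2=NH2
Op 7: best P0=NH2 P1=NH0 P2=NH2
Op 8: best P0=NH2 P1=NH0 P2=NH2
Op 9: best P0=NH2 P1=NH0 P2=NH2
Op 10: best P0=NH2 P1=NH0 P2=NH2

Answer: P0:NH2 P1:NH0 P2:NH2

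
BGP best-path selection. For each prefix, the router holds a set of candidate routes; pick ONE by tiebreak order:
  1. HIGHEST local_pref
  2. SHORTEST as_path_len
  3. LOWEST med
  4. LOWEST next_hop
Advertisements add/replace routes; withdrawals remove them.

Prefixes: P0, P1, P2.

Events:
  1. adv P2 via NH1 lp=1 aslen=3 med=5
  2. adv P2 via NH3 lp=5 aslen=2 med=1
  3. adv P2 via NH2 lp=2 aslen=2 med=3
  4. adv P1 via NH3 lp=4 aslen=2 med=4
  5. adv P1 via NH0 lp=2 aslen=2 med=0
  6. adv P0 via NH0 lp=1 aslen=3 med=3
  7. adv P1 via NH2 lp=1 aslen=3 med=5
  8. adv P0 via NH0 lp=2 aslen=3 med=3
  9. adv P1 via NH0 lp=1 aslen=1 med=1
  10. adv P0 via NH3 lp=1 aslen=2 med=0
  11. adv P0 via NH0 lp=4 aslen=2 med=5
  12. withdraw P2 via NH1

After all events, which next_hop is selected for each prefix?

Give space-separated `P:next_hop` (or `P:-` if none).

Answer: P0:NH0 P1:NH3 P2:NH3

Derivation:
Op 1: best P0=- P1=- P2=NH1
Op 2: best P0=- P1=- P2=NH3
Op 3: best P0=- P1=- P2=NH3
Op 4: best P0=- P1=NH3 P2=NH3
Op 5: best P0=- P1=NH3 P2=NH3
Op 6: best P0=NH0 P1=NH3 P2=NH3
Op 7: best P0=NH0 P1=NH3 P2=NH3
Op 8: best P0=NH0 P1=NH3 P2=NH3
Op 9: best P0=NH0 P1=NH3 P2=NH3
Op 10: best P0=NH0 P1=NH3 P2=NH3
Op 11: best P0=NH0 P1=NH3 P2=NH3
Op 12: best P0=NH0 P1=NH3 P2=NH3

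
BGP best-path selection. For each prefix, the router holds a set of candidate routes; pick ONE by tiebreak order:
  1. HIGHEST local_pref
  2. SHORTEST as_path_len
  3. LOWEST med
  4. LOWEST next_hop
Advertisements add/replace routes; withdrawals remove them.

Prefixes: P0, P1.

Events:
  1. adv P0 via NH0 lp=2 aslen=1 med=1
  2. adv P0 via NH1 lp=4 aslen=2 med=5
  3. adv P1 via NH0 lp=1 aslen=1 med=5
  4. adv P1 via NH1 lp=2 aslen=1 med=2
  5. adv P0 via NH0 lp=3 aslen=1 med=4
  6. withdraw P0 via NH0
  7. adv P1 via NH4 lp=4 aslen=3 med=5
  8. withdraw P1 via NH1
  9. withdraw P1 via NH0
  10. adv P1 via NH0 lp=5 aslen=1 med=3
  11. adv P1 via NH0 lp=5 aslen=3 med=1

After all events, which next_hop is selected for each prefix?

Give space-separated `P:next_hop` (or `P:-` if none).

Op 1: best P0=NH0 P1=-
Op 2: best P0=NH1 P1=-
Op 3: best P0=NH1 P1=NH0
Op 4: best P0=NH1 P1=NH1
Op 5: best P0=NH1 P1=NH1
Op 6: best P0=NH1 P1=NH1
Op 7: best P0=NH1 P1=NH4
Op 8: best P0=NH1 P1=NH4
Op 9: best P0=NH1 P1=NH4
Op 10: best P0=NH1 P1=NH0
Op 11: best P0=NH1 P1=NH0

Answer: P0:NH1 P1:NH0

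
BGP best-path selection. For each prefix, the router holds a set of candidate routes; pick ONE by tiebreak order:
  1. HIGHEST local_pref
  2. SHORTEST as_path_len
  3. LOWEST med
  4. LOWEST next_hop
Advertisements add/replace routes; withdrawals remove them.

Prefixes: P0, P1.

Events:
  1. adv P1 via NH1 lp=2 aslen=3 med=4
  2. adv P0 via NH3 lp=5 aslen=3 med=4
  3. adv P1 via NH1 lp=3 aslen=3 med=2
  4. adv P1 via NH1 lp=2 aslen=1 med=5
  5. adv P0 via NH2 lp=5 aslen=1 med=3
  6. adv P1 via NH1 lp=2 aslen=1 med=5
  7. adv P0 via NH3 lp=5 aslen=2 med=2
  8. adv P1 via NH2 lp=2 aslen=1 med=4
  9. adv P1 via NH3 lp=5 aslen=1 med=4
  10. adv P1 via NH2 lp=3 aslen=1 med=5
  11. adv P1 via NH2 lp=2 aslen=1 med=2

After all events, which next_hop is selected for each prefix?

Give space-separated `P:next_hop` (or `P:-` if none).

Answer: P0:NH2 P1:NH3

Derivation:
Op 1: best P0=- P1=NH1
Op 2: best P0=NH3 P1=NH1
Op 3: best P0=NH3 P1=NH1
Op 4: best P0=NH3 P1=NH1
Op 5: best P0=NH2 P1=NH1
Op 6: best P0=NH2 P1=NH1
Op 7: best P0=NH2 P1=NH1
Op 8: best P0=NH2 P1=NH2
Op 9: best P0=NH2 P1=NH3
Op 10: best P0=NH2 P1=NH3
Op 11: best P0=NH2 P1=NH3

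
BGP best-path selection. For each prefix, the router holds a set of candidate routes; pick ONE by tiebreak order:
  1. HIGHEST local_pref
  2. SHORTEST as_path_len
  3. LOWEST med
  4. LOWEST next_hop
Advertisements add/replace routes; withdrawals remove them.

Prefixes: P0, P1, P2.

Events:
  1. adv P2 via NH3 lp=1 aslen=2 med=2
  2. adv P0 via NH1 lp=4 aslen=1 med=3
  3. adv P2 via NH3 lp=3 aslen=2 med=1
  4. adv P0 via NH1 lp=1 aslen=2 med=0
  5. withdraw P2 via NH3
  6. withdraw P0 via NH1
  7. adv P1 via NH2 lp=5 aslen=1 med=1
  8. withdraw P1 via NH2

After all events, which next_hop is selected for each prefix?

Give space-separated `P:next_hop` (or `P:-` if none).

Answer: P0:- P1:- P2:-

Derivation:
Op 1: best P0=- P1=- P2=NH3
Op 2: best P0=NH1 P1=- P2=NH3
Op 3: best P0=NH1 P1=- P2=NH3
Op 4: best P0=NH1 P1=- P2=NH3
Op 5: best P0=NH1 P1=- P2=-
Op 6: best P0=- P1=- P2=-
Op 7: best P0=- P1=NH2 P2=-
Op 8: best P0=- P1=- P2=-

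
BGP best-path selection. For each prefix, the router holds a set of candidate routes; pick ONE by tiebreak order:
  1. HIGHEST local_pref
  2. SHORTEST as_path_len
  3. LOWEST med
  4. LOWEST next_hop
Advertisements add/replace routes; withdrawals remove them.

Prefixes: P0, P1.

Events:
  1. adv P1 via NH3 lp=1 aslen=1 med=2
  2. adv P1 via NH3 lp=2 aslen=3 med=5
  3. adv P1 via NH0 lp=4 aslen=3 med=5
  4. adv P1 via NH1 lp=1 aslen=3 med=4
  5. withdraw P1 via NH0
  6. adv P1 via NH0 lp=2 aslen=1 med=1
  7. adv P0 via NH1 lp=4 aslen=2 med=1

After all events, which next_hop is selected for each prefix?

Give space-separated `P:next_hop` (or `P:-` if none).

Answer: P0:NH1 P1:NH0

Derivation:
Op 1: best P0=- P1=NH3
Op 2: best P0=- P1=NH3
Op 3: best P0=- P1=NH0
Op 4: best P0=- P1=NH0
Op 5: best P0=- P1=NH3
Op 6: best P0=- P1=NH0
Op 7: best P0=NH1 P1=NH0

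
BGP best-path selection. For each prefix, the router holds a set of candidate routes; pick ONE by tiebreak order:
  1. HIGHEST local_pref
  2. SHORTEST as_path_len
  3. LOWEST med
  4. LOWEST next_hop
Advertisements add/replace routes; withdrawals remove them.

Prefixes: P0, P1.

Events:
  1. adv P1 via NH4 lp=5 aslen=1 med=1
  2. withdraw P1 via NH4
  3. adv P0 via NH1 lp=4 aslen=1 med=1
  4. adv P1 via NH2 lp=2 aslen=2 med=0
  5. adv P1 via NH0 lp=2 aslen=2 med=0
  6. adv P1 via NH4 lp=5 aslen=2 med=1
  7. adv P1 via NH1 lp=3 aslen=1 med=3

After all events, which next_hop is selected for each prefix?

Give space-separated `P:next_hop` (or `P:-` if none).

Answer: P0:NH1 P1:NH4

Derivation:
Op 1: best P0=- P1=NH4
Op 2: best P0=- P1=-
Op 3: best P0=NH1 P1=-
Op 4: best P0=NH1 P1=NH2
Op 5: best P0=NH1 P1=NH0
Op 6: best P0=NH1 P1=NH4
Op 7: best P0=NH1 P1=NH4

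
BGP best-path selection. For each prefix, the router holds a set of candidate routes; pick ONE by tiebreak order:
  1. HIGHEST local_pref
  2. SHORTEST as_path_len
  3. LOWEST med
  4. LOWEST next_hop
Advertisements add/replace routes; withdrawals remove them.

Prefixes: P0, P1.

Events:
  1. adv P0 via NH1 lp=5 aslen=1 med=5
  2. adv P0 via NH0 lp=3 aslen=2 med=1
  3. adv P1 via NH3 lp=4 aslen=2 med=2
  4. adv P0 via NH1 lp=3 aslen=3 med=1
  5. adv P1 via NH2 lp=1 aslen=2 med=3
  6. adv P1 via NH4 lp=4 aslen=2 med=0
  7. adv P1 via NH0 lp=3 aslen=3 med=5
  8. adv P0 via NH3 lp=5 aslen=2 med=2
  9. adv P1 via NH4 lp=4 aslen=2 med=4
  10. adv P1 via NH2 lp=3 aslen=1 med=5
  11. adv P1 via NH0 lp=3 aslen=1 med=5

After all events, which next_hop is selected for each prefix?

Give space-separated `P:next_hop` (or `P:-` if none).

Answer: P0:NH3 P1:NH3

Derivation:
Op 1: best P0=NH1 P1=-
Op 2: best P0=NH1 P1=-
Op 3: best P0=NH1 P1=NH3
Op 4: best P0=NH0 P1=NH3
Op 5: best P0=NH0 P1=NH3
Op 6: best P0=NH0 P1=NH4
Op 7: best P0=NH0 P1=NH4
Op 8: best P0=NH3 P1=NH4
Op 9: best P0=NH3 P1=NH3
Op 10: best P0=NH3 P1=NH3
Op 11: best P0=NH3 P1=NH3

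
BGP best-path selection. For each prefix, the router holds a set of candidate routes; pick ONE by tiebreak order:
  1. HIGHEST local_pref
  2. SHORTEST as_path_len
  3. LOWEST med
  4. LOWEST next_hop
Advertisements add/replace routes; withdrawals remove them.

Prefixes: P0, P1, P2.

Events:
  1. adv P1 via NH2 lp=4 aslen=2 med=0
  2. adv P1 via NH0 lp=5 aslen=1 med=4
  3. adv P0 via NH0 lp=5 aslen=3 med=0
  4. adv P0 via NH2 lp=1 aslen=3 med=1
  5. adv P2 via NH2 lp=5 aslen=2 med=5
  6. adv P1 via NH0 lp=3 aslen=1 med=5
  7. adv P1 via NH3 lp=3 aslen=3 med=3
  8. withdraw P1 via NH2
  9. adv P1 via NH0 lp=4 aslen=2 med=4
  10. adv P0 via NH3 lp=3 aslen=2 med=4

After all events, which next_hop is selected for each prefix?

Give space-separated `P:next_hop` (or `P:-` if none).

Op 1: best P0=- P1=NH2 P2=-
Op 2: best P0=- P1=NH0 P2=-
Op 3: best P0=NH0 P1=NH0 P2=-
Op 4: best P0=NH0 P1=NH0 P2=-
Op 5: best P0=NH0 P1=NH0 P2=NH2
Op 6: best P0=NH0 P1=NH2 P2=NH2
Op 7: best P0=NH0 P1=NH2 P2=NH2
Op 8: best P0=NH0 P1=NH0 P2=NH2
Op 9: best P0=NH0 P1=NH0 P2=NH2
Op 10: best P0=NH0 P1=NH0 P2=NH2

Answer: P0:NH0 P1:NH0 P2:NH2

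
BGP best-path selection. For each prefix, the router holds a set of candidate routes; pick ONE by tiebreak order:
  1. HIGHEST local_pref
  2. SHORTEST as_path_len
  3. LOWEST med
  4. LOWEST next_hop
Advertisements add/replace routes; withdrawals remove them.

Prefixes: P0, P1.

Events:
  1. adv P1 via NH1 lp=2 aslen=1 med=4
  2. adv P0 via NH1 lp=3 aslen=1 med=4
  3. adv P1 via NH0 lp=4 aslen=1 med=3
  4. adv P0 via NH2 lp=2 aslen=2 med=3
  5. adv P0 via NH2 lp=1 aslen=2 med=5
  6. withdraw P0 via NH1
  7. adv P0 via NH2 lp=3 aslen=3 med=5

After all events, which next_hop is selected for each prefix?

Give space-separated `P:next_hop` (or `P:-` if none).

Answer: P0:NH2 P1:NH0

Derivation:
Op 1: best P0=- P1=NH1
Op 2: best P0=NH1 P1=NH1
Op 3: best P0=NH1 P1=NH0
Op 4: best P0=NH1 P1=NH0
Op 5: best P0=NH1 P1=NH0
Op 6: best P0=NH2 P1=NH0
Op 7: best P0=NH2 P1=NH0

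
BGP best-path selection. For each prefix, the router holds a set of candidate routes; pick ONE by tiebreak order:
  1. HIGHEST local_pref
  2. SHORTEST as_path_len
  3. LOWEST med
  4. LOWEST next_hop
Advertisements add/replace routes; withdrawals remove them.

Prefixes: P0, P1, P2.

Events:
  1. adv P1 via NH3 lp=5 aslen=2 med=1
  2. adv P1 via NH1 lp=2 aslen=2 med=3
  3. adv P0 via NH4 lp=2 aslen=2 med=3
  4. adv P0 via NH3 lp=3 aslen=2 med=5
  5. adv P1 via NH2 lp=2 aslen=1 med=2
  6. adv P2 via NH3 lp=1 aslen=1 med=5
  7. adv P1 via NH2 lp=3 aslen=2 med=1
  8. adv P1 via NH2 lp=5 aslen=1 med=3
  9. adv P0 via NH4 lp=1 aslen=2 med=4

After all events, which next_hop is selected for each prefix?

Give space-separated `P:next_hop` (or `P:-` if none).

Op 1: best P0=- P1=NH3 P2=-
Op 2: best P0=- P1=NH3 P2=-
Op 3: best P0=NH4 P1=NH3 P2=-
Op 4: best P0=NH3 P1=NH3 P2=-
Op 5: best P0=NH3 P1=NH3 P2=-
Op 6: best P0=NH3 P1=NH3 P2=NH3
Op 7: best P0=NH3 P1=NH3 P2=NH3
Op 8: best P0=NH3 P1=NH2 P2=NH3
Op 9: best P0=NH3 P1=NH2 P2=NH3

Answer: P0:NH3 P1:NH2 P2:NH3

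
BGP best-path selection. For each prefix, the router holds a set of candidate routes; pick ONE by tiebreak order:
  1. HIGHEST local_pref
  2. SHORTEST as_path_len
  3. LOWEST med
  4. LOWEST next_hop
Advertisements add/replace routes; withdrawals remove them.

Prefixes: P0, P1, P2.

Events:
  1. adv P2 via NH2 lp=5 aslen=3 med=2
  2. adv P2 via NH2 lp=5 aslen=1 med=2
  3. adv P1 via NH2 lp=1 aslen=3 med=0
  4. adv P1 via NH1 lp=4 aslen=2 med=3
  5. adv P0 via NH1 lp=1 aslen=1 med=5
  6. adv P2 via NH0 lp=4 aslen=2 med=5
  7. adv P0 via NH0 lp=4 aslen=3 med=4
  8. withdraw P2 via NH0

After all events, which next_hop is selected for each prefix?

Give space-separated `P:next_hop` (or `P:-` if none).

Answer: P0:NH0 P1:NH1 P2:NH2

Derivation:
Op 1: best P0=- P1=- P2=NH2
Op 2: best P0=- P1=- P2=NH2
Op 3: best P0=- P1=NH2 P2=NH2
Op 4: best P0=- P1=NH1 P2=NH2
Op 5: best P0=NH1 P1=NH1 P2=NH2
Op 6: best P0=NH1 P1=NH1 P2=NH2
Op 7: best P0=NH0 P1=NH1 P2=NH2
Op 8: best P0=NH0 P1=NH1 P2=NH2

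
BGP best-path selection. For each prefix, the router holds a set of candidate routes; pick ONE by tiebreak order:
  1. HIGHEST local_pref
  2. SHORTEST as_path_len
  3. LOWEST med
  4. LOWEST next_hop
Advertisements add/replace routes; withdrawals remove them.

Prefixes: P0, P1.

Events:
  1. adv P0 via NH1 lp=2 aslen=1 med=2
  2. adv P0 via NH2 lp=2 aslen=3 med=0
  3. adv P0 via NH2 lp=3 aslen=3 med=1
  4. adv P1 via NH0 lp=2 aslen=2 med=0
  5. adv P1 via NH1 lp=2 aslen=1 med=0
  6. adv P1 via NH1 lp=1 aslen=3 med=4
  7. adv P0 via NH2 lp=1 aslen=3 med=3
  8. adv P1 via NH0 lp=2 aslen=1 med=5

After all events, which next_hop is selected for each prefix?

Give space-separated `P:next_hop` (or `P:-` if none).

Op 1: best P0=NH1 P1=-
Op 2: best P0=NH1 P1=-
Op 3: best P0=NH2 P1=-
Op 4: best P0=NH2 P1=NH0
Op 5: best P0=NH2 P1=NH1
Op 6: best P0=NH2 P1=NH0
Op 7: best P0=NH1 P1=NH0
Op 8: best P0=NH1 P1=NH0

Answer: P0:NH1 P1:NH0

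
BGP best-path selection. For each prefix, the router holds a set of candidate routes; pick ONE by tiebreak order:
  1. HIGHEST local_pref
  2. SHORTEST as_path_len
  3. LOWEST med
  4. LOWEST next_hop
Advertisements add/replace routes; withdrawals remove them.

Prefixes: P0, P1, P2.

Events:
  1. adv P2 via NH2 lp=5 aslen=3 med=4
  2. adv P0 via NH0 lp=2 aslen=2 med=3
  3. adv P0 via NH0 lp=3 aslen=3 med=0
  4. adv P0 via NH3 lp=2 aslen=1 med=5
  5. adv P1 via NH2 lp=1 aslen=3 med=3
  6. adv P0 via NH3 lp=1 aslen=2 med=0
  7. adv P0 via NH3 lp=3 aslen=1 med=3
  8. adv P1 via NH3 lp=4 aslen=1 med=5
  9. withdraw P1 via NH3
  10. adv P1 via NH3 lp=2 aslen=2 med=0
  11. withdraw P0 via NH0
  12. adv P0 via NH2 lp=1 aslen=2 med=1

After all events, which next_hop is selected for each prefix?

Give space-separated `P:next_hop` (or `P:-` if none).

Op 1: best P0=- P1=- P2=NH2
Op 2: best P0=NH0 P1=- P2=NH2
Op 3: best P0=NH0 P1=- P2=NH2
Op 4: best P0=NH0 P1=- P2=NH2
Op 5: best P0=NH0 P1=NH2 P2=NH2
Op 6: best P0=NH0 P1=NH2 P2=NH2
Op 7: best P0=NH3 P1=NH2 P2=NH2
Op 8: best P0=NH3 P1=NH3 P2=NH2
Op 9: best P0=NH3 P1=NH2 P2=NH2
Op 10: best P0=NH3 P1=NH3 P2=NH2
Op 11: best P0=NH3 P1=NH3 P2=NH2
Op 12: best P0=NH3 P1=NH3 P2=NH2

Answer: P0:NH3 P1:NH3 P2:NH2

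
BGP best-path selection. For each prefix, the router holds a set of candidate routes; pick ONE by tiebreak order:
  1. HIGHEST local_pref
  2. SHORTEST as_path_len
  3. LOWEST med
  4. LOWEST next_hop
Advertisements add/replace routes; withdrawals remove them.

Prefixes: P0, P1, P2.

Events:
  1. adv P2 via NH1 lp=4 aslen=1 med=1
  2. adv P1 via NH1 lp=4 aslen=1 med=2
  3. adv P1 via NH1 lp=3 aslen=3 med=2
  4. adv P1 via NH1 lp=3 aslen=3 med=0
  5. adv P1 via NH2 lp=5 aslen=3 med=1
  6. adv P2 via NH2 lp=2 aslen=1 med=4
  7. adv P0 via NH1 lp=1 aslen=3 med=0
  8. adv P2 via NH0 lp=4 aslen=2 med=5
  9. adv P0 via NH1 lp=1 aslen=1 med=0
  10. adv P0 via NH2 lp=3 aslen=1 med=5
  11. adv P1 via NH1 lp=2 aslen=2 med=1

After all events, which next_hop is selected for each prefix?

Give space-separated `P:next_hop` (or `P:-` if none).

Op 1: best P0=- P1=- P2=NH1
Op 2: best P0=- P1=NH1 P2=NH1
Op 3: best P0=- P1=NH1 P2=NH1
Op 4: best P0=- P1=NH1 P2=NH1
Op 5: best P0=- P1=NH2 P2=NH1
Op 6: best P0=- P1=NH2 P2=NH1
Op 7: best P0=NH1 P1=NH2 P2=NH1
Op 8: best P0=NH1 P1=NH2 P2=NH1
Op 9: best P0=NH1 P1=NH2 P2=NH1
Op 10: best P0=NH2 P1=NH2 P2=NH1
Op 11: best P0=NH2 P1=NH2 P2=NH1

Answer: P0:NH2 P1:NH2 P2:NH1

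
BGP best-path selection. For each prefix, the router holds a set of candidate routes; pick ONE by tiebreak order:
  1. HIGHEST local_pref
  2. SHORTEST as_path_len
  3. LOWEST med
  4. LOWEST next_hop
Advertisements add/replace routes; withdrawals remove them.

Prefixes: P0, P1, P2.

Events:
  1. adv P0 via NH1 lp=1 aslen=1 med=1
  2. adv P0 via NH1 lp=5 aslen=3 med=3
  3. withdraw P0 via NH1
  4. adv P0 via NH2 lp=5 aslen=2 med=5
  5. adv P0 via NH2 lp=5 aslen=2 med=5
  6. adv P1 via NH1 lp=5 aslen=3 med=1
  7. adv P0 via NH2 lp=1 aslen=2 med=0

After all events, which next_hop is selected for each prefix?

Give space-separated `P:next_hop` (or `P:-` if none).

Answer: P0:NH2 P1:NH1 P2:-

Derivation:
Op 1: best P0=NH1 P1=- P2=-
Op 2: best P0=NH1 P1=- P2=-
Op 3: best P0=- P1=- P2=-
Op 4: best P0=NH2 P1=- P2=-
Op 5: best P0=NH2 P1=- P2=-
Op 6: best P0=NH2 P1=NH1 P2=-
Op 7: best P0=NH2 P1=NH1 P2=-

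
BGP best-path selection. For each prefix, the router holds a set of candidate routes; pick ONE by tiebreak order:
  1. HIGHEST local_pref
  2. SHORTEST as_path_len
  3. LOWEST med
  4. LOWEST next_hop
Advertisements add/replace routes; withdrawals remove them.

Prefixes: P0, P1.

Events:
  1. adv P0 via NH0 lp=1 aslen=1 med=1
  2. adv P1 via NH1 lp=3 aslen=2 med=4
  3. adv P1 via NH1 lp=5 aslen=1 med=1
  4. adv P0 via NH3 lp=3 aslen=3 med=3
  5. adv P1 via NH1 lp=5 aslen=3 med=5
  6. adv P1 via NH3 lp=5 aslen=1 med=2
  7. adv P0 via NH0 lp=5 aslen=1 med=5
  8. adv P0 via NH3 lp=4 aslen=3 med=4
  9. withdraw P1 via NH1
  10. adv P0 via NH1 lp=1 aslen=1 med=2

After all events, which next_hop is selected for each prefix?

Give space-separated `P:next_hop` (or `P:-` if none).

Op 1: best P0=NH0 P1=-
Op 2: best P0=NH0 P1=NH1
Op 3: best P0=NH0 P1=NH1
Op 4: best P0=NH3 P1=NH1
Op 5: best P0=NH3 P1=NH1
Op 6: best P0=NH3 P1=NH3
Op 7: best P0=NH0 P1=NH3
Op 8: best P0=NH0 P1=NH3
Op 9: best P0=NH0 P1=NH3
Op 10: best P0=NH0 P1=NH3

Answer: P0:NH0 P1:NH3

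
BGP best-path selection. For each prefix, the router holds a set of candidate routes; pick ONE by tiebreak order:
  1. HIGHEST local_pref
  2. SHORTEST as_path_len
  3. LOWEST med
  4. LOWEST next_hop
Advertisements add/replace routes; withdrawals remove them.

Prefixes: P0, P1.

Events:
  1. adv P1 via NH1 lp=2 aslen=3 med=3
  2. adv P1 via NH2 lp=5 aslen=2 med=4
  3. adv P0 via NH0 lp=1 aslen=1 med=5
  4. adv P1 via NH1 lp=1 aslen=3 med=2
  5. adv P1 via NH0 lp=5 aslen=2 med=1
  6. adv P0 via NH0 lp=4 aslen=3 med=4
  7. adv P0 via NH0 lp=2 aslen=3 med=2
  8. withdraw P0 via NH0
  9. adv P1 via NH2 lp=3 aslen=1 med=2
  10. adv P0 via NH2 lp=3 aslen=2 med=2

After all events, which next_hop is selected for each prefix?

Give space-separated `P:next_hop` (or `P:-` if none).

Op 1: best P0=- P1=NH1
Op 2: best P0=- P1=NH2
Op 3: best P0=NH0 P1=NH2
Op 4: best P0=NH0 P1=NH2
Op 5: best P0=NH0 P1=NH0
Op 6: best P0=NH0 P1=NH0
Op 7: best P0=NH0 P1=NH0
Op 8: best P0=- P1=NH0
Op 9: best P0=- P1=NH0
Op 10: best P0=NH2 P1=NH0

Answer: P0:NH2 P1:NH0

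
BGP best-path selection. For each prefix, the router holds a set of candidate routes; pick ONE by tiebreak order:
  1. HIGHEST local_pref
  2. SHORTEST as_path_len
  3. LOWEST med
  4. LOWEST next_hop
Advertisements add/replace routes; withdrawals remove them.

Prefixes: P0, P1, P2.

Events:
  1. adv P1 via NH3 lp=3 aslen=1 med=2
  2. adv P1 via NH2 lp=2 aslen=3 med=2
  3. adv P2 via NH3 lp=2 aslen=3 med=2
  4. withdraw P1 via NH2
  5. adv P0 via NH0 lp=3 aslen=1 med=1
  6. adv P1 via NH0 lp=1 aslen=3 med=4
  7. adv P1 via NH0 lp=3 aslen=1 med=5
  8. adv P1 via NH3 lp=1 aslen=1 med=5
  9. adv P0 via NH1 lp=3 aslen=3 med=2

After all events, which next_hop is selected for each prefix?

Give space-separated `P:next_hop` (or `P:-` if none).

Answer: P0:NH0 P1:NH0 P2:NH3

Derivation:
Op 1: best P0=- P1=NH3 P2=-
Op 2: best P0=- P1=NH3 P2=-
Op 3: best P0=- P1=NH3 P2=NH3
Op 4: best P0=- P1=NH3 P2=NH3
Op 5: best P0=NH0 P1=NH3 P2=NH3
Op 6: best P0=NH0 P1=NH3 P2=NH3
Op 7: best P0=NH0 P1=NH3 P2=NH3
Op 8: best P0=NH0 P1=NH0 P2=NH3
Op 9: best P0=NH0 P1=NH0 P2=NH3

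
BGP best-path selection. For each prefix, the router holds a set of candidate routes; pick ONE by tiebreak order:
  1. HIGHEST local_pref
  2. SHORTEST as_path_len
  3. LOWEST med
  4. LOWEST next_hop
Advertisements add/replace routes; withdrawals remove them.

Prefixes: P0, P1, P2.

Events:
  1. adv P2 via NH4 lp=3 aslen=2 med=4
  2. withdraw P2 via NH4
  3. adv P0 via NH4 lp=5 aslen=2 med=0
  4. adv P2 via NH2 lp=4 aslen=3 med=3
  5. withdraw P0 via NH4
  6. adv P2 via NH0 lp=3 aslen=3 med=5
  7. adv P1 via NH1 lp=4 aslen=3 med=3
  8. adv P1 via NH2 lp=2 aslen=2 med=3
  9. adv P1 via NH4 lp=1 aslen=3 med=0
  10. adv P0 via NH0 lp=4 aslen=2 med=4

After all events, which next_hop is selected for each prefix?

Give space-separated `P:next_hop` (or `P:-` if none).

Op 1: best P0=- P1=- P2=NH4
Op 2: best P0=- P1=- P2=-
Op 3: best P0=NH4 P1=- P2=-
Op 4: best P0=NH4 P1=- P2=NH2
Op 5: best P0=- P1=- P2=NH2
Op 6: best P0=- P1=- P2=NH2
Op 7: best P0=- P1=NH1 P2=NH2
Op 8: best P0=- P1=NH1 P2=NH2
Op 9: best P0=- P1=NH1 P2=NH2
Op 10: best P0=NH0 P1=NH1 P2=NH2

Answer: P0:NH0 P1:NH1 P2:NH2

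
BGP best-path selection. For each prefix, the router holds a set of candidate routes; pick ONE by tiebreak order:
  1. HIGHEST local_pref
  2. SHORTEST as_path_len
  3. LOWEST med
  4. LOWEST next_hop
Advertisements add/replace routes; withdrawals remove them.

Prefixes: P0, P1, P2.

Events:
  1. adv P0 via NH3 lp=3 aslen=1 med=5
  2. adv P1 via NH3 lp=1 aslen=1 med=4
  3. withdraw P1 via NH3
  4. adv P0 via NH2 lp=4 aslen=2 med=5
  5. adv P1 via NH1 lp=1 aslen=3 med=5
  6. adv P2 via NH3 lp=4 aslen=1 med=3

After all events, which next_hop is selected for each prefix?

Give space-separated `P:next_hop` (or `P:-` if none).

Op 1: best P0=NH3 P1=- P2=-
Op 2: best P0=NH3 P1=NH3 P2=-
Op 3: best P0=NH3 P1=- P2=-
Op 4: best P0=NH2 P1=- P2=-
Op 5: best P0=NH2 P1=NH1 P2=-
Op 6: best P0=NH2 P1=NH1 P2=NH3

Answer: P0:NH2 P1:NH1 P2:NH3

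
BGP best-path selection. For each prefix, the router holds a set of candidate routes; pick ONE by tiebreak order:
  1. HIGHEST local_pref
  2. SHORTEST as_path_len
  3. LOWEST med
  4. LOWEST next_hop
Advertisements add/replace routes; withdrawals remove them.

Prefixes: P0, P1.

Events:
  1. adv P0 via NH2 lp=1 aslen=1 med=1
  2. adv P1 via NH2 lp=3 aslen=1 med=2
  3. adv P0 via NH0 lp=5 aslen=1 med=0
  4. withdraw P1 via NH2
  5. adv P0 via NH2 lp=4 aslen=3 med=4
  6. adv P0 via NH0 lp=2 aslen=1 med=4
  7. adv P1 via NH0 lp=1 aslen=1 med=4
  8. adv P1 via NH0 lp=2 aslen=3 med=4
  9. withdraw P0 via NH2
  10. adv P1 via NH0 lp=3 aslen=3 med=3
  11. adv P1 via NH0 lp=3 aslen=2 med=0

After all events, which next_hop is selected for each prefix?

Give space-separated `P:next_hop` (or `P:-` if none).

Op 1: best P0=NH2 P1=-
Op 2: best P0=NH2 P1=NH2
Op 3: best P0=NH0 P1=NH2
Op 4: best P0=NH0 P1=-
Op 5: best P0=NH0 P1=-
Op 6: best P0=NH2 P1=-
Op 7: best P0=NH2 P1=NH0
Op 8: best P0=NH2 P1=NH0
Op 9: best P0=NH0 P1=NH0
Op 10: best P0=NH0 P1=NH0
Op 11: best P0=NH0 P1=NH0

Answer: P0:NH0 P1:NH0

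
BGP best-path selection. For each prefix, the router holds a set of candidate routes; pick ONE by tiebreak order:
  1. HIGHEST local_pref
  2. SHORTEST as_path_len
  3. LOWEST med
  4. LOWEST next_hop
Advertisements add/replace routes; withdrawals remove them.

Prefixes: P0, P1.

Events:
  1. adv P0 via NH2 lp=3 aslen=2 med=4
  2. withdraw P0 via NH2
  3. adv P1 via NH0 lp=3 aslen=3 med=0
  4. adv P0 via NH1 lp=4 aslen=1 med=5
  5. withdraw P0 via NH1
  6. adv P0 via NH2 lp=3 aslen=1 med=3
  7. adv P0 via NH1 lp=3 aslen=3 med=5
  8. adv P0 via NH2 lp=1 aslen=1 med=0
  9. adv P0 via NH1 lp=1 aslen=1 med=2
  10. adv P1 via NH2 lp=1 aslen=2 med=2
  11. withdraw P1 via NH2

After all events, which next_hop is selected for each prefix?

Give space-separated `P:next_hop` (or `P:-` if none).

Op 1: best P0=NH2 P1=-
Op 2: best P0=- P1=-
Op 3: best P0=- P1=NH0
Op 4: best P0=NH1 P1=NH0
Op 5: best P0=- P1=NH0
Op 6: best P0=NH2 P1=NH0
Op 7: best P0=NH2 P1=NH0
Op 8: best P0=NH1 P1=NH0
Op 9: best P0=NH2 P1=NH0
Op 10: best P0=NH2 P1=NH0
Op 11: best P0=NH2 P1=NH0

Answer: P0:NH2 P1:NH0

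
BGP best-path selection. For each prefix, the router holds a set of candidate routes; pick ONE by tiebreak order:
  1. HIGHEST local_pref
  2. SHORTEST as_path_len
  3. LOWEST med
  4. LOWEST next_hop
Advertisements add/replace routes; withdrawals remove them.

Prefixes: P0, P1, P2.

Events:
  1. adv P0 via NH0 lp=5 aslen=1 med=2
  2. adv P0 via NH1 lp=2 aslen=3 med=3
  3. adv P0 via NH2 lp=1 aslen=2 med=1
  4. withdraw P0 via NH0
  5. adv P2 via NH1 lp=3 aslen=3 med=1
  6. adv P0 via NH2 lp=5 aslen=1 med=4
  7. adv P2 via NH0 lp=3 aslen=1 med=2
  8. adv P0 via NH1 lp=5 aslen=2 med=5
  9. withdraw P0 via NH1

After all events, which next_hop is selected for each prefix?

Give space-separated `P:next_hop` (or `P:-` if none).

Op 1: best P0=NH0 P1=- P2=-
Op 2: best P0=NH0 P1=- P2=-
Op 3: best P0=NH0 P1=- P2=-
Op 4: best P0=NH1 P1=- P2=-
Op 5: best P0=NH1 P1=- P2=NH1
Op 6: best P0=NH2 P1=- P2=NH1
Op 7: best P0=NH2 P1=- P2=NH0
Op 8: best P0=NH2 P1=- P2=NH0
Op 9: best P0=NH2 P1=- P2=NH0

Answer: P0:NH2 P1:- P2:NH0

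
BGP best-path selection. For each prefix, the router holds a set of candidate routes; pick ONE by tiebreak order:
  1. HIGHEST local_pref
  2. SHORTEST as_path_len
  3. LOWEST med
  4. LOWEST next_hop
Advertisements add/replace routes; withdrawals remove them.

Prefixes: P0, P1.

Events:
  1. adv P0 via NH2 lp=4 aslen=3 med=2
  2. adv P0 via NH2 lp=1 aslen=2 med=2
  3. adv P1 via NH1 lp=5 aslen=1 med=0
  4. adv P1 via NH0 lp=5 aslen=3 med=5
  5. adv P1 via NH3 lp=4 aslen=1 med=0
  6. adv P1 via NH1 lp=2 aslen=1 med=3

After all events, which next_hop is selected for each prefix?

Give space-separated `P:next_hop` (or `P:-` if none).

Answer: P0:NH2 P1:NH0

Derivation:
Op 1: best P0=NH2 P1=-
Op 2: best P0=NH2 P1=-
Op 3: best P0=NH2 P1=NH1
Op 4: best P0=NH2 P1=NH1
Op 5: best P0=NH2 P1=NH1
Op 6: best P0=NH2 P1=NH0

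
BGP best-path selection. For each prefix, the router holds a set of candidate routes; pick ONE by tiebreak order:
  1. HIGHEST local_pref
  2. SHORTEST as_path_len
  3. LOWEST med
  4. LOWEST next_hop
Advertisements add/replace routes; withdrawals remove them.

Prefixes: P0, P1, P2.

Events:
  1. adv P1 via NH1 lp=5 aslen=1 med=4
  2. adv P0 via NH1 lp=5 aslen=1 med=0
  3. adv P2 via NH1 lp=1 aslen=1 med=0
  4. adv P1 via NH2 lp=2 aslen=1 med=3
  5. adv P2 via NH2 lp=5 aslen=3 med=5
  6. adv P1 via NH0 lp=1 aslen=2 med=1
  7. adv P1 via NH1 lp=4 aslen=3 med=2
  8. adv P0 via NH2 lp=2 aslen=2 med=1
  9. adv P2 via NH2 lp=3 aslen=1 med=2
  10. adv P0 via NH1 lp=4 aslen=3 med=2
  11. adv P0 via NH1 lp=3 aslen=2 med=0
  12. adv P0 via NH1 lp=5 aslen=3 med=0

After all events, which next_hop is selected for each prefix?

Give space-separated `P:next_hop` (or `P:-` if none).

Op 1: best P0=- P1=NH1 P2=-
Op 2: best P0=NH1 P1=NH1 P2=-
Op 3: best P0=NH1 P1=NH1 P2=NH1
Op 4: best P0=NH1 P1=NH1 P2=NH1
Op 5: best P0=NH1 P1=NH1 P2=NH2
Op 6: best P0=NH1 P1=NH1 P2=NH2
Op 7: best P0=NH1 P1=NH1 P2=NH2
Op 8: best P0=NH1 P1=NH1 P2=NH2
Op 9: best P0=NH1 P1=NH1 P2=NH2
Op 10: best P0=NH1 P1=NH1 P2=NH2
Op 11: best P0=NH1 P1=NH1 P2=NH2
Op 12: best P0=NH1 P1=NH1 P2=NH2

Answer: P0:NH1 P1:NH1 P2:NH2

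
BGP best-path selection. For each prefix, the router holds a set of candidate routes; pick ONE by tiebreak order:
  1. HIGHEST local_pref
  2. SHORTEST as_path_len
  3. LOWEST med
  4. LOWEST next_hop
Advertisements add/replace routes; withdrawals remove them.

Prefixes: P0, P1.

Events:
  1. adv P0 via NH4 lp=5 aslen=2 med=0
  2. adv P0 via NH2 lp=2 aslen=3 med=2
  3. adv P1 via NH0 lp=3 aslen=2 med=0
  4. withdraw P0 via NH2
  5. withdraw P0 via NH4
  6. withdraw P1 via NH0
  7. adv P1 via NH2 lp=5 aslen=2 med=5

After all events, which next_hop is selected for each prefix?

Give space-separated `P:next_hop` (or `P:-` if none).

Answer: P0:- P1:NH2

Derivation:
Op 1: best P0=NH4 P1=-
Op 2: best P0=NH4 P1=-
Op 3: best P0=NH4 P1=NH0
Op 4: best P0=NH4 P1=NH0
Op 5: best P0=- P1=NH0
Op 6: best P0=- P1=-
Op 7: best P0=- P1=NH2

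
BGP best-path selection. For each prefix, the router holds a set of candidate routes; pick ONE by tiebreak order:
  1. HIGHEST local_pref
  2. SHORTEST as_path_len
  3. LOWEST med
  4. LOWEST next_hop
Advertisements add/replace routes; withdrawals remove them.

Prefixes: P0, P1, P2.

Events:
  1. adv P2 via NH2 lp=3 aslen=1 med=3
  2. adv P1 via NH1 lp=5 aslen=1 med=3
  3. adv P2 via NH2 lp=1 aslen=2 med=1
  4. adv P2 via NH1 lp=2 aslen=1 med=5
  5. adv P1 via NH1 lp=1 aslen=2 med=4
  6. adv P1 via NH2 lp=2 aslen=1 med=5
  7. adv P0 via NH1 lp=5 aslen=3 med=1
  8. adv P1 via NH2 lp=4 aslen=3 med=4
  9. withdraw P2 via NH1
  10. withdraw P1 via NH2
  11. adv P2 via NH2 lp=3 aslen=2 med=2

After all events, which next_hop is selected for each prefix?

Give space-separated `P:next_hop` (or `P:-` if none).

Op 1: best P0=- P1=- P2=NH2
Op 2: best P0=- P1=NH1 P2=NH2
Op 3: best P0=- P1=NH1 P2=NH2
Op 4: best P0=- P1=NH1 P2=NH1
Op 5: best P0=- P1=NH1 P2=NH1
Op 6: best P0=- P1=NH2 P2=NH1
Op 7: best P0=NH1 P1=NH2 P2=NH1
Op 8: best P0=NH1 P1=NH2 P2=NH1
Op 9: best P0=NH1 P1=NH2 P2=NH2
Op 10: best P0=NH1 P1=NH1 P2=NH2
Op 11: best P0=NH1 P1=NH1 P2=NH2

Answer: P0:NH1 P1:NH1 P2:NH2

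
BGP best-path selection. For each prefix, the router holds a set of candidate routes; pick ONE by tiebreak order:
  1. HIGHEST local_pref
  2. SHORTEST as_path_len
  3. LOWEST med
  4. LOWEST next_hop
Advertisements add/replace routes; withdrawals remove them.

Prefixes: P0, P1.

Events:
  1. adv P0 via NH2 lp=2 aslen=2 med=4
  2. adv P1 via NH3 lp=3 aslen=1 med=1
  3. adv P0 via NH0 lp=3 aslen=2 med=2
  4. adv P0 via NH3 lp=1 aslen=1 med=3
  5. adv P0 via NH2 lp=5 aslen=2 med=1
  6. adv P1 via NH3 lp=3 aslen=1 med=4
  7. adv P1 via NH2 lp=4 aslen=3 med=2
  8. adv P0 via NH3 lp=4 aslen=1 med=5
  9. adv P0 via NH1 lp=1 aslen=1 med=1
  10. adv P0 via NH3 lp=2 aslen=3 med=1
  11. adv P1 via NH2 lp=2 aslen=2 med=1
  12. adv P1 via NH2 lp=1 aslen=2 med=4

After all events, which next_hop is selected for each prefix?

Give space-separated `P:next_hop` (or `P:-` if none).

Answer: P0:NH2 P1:NH3

Derivation:
Op 1: best P0=NH2 P1=-
Op 2: best P0=NH2 P1=NH3
Op 3: best P0=NH0 P1=NH3
Op 4: best P0=NH0 P1=NH3
Op 5: best P0=NH2 P1=NH3
Op 6: best P0=NH2 P1=NH3
Op 7: best P0=NH2 P1=NH2
Op 8: best P0=NH2 P1=NH2
Op 9: best P0=NH2 P1=NH2
Op 10: best P0=NH2 P1=NH2
Op 11: best P0=NH2 P1=NH3
Op 12: best P0=NH2 P1=NH3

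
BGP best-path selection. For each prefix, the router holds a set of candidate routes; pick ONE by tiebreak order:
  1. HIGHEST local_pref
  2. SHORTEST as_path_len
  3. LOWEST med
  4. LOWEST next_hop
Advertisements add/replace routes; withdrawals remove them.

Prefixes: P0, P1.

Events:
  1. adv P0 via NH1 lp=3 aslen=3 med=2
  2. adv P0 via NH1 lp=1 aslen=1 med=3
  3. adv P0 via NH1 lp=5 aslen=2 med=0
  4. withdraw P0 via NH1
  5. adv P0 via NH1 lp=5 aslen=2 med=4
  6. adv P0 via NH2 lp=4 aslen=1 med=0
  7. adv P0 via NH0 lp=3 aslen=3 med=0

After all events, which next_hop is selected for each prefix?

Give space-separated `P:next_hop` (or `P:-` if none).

Op 1: best P0=NH1 P1=-
Op 2: best P0=NH1 P1=-
Op 3: best P0=NH1 P1=-
Op 4: best P0=- P1=-
Op 5: best P0=NH1 P1=-
Op 6: best P0=NH1 P1=-
Op 7: best P0=NH1 P1=-

Answer: P0:NH1 P1:-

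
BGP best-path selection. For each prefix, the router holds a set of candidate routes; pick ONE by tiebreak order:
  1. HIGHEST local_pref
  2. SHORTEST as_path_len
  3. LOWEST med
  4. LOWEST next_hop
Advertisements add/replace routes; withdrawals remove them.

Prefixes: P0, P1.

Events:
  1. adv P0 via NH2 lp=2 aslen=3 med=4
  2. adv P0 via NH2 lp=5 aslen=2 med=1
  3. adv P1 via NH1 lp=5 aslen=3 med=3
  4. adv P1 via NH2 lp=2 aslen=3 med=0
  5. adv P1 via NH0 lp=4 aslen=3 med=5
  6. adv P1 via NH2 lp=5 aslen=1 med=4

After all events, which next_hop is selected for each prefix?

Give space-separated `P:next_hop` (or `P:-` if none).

Op 1: best P0=NH2 P1=-
Op 2: best P0=NH2 P1=-
Op 3: best P0=NH2 P1=NH1
Op 4: best P0=NH2 P1=NH1
Op 5: best P0=NH2 P1=NH1
Op 6: best P0=NH2 P1=NH2

Answer: P0:NH2 P1:NH2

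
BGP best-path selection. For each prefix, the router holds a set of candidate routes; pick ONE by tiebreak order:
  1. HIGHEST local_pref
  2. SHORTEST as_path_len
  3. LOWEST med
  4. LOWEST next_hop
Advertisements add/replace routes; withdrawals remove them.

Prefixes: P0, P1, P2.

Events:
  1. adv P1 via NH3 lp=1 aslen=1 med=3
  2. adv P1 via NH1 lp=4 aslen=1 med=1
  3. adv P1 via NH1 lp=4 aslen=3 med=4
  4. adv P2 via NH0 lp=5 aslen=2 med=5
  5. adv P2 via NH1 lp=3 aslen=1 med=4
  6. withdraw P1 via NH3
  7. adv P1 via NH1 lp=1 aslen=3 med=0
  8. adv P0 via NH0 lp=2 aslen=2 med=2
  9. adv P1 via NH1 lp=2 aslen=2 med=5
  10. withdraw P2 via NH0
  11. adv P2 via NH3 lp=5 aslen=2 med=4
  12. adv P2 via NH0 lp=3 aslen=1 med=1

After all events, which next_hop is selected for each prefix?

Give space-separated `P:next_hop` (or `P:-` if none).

Answer: P0:NH0 P1:NH1 P2:NH3

Derivation:
Op 1: best P0=- P1=NH3 P2=-
Op 2: best P0=- P1=NH1 P2=-
Op 3: best P0=- P1=NH1 P2=-
Op 4: best P0=- P1=NH1 P2=NH0
Op 5: best P0=- P1=NH1 P2=NH0
Op 6: best P0=- P1=NH1 P2=NH0
Op 7: best P0=- P1=NH1 P2=NH0
Op 8: best P0=NH0 P1=NH1 P2=NH0
Op 9: best P0=NH0 P1=NH1 P2=NH0
Op 10: best P0=NH0 P1=NH1 P2=NH1
Op 11: best P0=NH0 P1=NH1 P2=NH3
Op 12: best P0=NH0 P1=NH1 P2=NH3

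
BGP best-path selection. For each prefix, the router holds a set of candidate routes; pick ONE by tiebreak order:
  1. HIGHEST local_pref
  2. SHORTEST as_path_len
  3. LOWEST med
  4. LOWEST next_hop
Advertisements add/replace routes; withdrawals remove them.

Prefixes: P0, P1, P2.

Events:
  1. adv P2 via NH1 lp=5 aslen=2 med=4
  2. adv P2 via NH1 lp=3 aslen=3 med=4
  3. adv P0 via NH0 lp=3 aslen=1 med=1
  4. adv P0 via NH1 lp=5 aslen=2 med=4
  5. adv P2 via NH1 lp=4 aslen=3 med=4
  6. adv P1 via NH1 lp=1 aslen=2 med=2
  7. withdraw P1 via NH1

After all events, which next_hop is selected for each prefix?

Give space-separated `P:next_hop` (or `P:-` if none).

Answer: P0:NH1 P1:- P2:NH1

Derivation:
Op 1: best P0=- P1=- P2=NH1
Op 2: best P0=- P1=- P2=NH1
Op 3: best P0=NH0 P1=- P2=NH1
Op 4: best P0=NH1 P1=- P2=NH1
Op 5: best P0=NH1 P1=- P2=NH1
Op 6: best P0=NH1 P1=NH1 P2=NH1
Op 7: best P0=NH1 P1=- P2=NH1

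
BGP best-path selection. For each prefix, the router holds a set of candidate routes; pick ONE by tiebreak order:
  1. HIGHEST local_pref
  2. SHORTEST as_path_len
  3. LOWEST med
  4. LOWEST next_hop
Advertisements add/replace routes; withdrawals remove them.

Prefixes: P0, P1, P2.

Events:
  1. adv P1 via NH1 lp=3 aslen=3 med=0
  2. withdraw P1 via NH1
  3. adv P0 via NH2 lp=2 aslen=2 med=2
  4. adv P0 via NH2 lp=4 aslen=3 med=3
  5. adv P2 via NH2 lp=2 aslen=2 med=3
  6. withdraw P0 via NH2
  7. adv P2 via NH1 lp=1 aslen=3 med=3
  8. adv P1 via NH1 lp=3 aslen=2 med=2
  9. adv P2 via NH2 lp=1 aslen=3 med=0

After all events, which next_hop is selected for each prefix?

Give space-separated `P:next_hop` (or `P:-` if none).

Answer: P0:- P1:NH1 P2:NH2

Derivation:
Op 1: best P0=- P1=NH1 P2=-
Op 2: best P0=- P1=- P2=-
Op 3: best P0=NH2 P1=- P2=-
Op 4: best P0=NH2 P1=- P2=-
Op 5: best P0=NH2 P1=- P2=NH2
Op 6: best P0=- P1=- P2=NH2
Op 7: best P0=- P1=- P2=NH2
Op 8: best P0=- P1=NH1 P2=NH2
Op 9: best P0=- P1=NH1 P2=NH2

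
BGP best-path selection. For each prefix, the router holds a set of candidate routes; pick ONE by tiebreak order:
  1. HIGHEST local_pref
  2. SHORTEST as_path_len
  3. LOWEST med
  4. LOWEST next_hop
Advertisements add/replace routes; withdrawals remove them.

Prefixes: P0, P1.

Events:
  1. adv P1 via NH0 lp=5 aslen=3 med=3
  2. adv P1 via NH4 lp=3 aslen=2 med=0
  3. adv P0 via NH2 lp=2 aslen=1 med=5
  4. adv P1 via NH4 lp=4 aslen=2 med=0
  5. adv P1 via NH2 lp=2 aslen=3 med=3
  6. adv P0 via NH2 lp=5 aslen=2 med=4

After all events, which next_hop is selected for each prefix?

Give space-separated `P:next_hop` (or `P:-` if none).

Answer: P0:NH2 P1:NH0

Derivation:
Op 1: best P0=- P1=NH0
Op 2: best P0=- P1=NH0
Op 3: best P0=NH2 P1=NH0
Op 4: best P0=NH2 P1=NH0
Op 5: best P0=NH2 P1=NH0
Op 6: best P0=NH2 P1=NH0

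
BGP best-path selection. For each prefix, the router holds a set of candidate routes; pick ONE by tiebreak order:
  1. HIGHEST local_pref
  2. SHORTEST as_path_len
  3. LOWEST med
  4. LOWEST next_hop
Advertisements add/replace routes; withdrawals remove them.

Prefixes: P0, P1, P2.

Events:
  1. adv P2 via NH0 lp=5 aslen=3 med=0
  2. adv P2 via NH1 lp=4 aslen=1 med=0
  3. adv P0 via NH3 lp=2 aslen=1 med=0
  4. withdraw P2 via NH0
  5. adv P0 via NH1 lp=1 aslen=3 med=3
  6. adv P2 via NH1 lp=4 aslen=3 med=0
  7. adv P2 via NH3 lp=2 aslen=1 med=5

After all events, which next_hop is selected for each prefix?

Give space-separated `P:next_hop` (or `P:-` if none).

Answer: P0:NH3 P1:- P2:NH1

Derivation:
Op 1: best P0=- P1=- P2=NH0
Op 2: best P0=- P1=- P2=NH0
Op 3: best P0=NH3 P1=- P2=NH0
Op 4: best P0=NH3 P1=- P2=NH1
Op 5: best P0=NH3 P1=- P2=NH1
Op 6: best P0=NH3 P1=- P2=NH1
Op 7: best P0=NH3 P1=- P2=NH1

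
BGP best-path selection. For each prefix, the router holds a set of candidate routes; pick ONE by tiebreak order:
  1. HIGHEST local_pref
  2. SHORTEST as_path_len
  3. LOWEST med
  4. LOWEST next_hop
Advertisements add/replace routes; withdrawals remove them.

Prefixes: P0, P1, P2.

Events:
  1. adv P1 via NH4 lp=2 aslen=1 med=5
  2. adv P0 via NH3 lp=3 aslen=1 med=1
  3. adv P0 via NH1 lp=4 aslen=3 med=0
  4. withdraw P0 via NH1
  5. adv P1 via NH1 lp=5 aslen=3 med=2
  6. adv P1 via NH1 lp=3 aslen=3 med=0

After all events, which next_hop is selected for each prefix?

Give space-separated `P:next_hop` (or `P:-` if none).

Op 1: best P0=- P1=NH4 P2=-
Op 2: best P0=NH3 P1=NH4 P2=-
Op 3: best P0=NH1 P1=NH4 P2=-
Op 4: best P0=NH3 P1=NH4 P2=-
Op 5: best P0=NH3 P1=NH1 P2=-
Op 6: best P0=NH3 P1=NH1 P2=-

Answer: P0:NH3 P1:NH1 P2:-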